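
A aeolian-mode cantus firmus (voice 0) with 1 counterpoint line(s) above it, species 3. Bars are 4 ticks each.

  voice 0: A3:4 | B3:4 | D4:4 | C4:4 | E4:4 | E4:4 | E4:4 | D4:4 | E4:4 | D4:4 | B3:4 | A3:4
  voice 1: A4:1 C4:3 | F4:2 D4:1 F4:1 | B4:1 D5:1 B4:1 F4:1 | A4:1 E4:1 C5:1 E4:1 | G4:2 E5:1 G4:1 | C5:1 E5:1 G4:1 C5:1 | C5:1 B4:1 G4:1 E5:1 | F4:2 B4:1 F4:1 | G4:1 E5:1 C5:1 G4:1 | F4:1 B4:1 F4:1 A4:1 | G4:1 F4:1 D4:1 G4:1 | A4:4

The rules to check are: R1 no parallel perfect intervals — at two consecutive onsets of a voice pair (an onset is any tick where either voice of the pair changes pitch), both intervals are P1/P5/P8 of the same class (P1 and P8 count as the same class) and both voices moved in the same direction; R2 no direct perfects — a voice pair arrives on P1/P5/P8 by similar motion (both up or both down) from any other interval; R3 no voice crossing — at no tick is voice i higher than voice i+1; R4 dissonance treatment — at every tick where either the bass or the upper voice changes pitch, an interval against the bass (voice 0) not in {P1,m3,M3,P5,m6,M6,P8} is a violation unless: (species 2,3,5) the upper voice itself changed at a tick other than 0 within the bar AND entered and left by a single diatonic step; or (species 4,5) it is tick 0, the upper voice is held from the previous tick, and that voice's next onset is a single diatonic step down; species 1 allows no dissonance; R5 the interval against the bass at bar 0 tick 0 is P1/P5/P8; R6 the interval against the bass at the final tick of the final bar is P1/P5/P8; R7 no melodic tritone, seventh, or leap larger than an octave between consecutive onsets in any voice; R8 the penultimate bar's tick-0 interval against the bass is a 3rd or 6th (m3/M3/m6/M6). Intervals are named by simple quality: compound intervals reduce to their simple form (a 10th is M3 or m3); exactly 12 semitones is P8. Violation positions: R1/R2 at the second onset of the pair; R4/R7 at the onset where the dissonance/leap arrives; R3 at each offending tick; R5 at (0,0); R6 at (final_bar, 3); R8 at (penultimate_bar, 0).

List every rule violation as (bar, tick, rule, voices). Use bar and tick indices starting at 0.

(1, 0, R4, (0, 1))
(1, 3, R4, (0, 1))
(2, 0, R7, (1,))
(2, 3, R7, (1,))
(7, 0, R7, (1,))
(7, 2, R7, (1,))
(7, 3, R7, (1,))
(9, 1, R7, (1,))
(9, 2, R7, (1,))
(10, 1, R4, (0, 1))

bar 0: v0=A3 v1=A4 downbeat P8
bar 1: v0=B3 v1=F4 downbeat TT
bar 2: v0=D4 v1=B4 downbeat M6
bar 3: v0=C4 v1=A4 downbeat M6
bar 4: v0=E4 v1=G4 downbeat m3
bar 5: v0=E4 v1=C5 downbeat m6
bar 6: v0=E4 v1=C5 downbeat m6
bar 7: v0=D4 v1=F4 downbeat m3
bar 8: v0=E4 v1=G4 downbeat m3
bar 9: v0=D4 v1=F4 downbeat m3
bar 10: v0=B3 v1=G4 downbeat m6
bar 11: v0=A3 v1=A4 downbeat P8
  -> R4 @ bar 1 tick 0 v(0, 1): B3/F4 TT untreated
  -> R4 @ bar 1 tick 3 v(0, 1): B3/F4 TT untreated
  -> R7 @ bar 2 tick 0 v(1,): F4->B4 leap 6st
  -> R7 @ bar 2 tick 3 v(1,): B4->F4 leap 6st
  -> R7 @ bar 7 tick 0 v(1,): E5->F4 leap 11st
  -> R7 @ bar 7 tick 2 v(1,): F4->B4 leap 6st
  -> R7 @ bar 7 tick 3 v(1,): B4->F4 leap 6st
  -> R7 @ bar 9 tick 1 v(1,): F4->B4 leap 6st
  -> R7 @ bar 9 tick 2 v(1,): B4->F4 leap 6st
  -> R4 @ bar 10 tick 1 v(0, 1): B3/F4 TT untreated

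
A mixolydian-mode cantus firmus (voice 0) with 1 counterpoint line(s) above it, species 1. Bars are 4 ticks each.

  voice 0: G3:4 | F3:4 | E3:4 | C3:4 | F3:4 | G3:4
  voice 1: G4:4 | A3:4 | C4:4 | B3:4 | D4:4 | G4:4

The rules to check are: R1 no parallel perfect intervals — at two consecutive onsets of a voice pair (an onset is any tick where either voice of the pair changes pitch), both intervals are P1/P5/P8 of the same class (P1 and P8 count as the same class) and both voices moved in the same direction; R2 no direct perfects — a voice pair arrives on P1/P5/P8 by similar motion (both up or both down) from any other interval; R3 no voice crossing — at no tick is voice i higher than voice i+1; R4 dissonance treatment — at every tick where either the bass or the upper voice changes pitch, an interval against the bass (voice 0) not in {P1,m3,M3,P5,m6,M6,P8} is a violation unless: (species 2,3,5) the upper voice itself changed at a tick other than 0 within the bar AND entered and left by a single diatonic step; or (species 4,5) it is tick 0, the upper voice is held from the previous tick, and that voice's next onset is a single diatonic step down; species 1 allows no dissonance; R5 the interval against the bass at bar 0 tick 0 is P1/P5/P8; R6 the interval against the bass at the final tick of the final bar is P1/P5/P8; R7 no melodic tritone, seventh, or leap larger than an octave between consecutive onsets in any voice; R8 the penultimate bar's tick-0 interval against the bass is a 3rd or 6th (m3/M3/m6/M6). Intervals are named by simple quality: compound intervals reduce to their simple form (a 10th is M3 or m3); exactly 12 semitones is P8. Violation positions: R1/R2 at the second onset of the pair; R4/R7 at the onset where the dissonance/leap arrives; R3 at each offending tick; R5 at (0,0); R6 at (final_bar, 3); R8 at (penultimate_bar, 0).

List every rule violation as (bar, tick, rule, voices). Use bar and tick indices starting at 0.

(1, 0, R7, (1,))
(3, 0, R4, (0, 1))
(5, 0, R2, (0, 1))

bar 0: v0=G3 v1=G4 downbeat P8
bar 1: v0=F3 v1=A3 downbeat M3
bar 2: v0=E3 v1=C4 downbeat m6
bar 3: v0=C3 v1=B3 downbeat M7
bar 4: v0=F3 v1=D4 downbeat M6
bar 5: v0=G3 v1=G4 downbeat P8
  -> R7 @ bar 1 tick 0 v(1,): G4->A3 leap 10st
  -> R4 @ bar 3 tick 0 v(0, 1): C3/B3 M7 untreated
  -> R2 @ bar 5 tick 0 v(0, 1): F3/D4 M6 -> G3/G4 P8 similar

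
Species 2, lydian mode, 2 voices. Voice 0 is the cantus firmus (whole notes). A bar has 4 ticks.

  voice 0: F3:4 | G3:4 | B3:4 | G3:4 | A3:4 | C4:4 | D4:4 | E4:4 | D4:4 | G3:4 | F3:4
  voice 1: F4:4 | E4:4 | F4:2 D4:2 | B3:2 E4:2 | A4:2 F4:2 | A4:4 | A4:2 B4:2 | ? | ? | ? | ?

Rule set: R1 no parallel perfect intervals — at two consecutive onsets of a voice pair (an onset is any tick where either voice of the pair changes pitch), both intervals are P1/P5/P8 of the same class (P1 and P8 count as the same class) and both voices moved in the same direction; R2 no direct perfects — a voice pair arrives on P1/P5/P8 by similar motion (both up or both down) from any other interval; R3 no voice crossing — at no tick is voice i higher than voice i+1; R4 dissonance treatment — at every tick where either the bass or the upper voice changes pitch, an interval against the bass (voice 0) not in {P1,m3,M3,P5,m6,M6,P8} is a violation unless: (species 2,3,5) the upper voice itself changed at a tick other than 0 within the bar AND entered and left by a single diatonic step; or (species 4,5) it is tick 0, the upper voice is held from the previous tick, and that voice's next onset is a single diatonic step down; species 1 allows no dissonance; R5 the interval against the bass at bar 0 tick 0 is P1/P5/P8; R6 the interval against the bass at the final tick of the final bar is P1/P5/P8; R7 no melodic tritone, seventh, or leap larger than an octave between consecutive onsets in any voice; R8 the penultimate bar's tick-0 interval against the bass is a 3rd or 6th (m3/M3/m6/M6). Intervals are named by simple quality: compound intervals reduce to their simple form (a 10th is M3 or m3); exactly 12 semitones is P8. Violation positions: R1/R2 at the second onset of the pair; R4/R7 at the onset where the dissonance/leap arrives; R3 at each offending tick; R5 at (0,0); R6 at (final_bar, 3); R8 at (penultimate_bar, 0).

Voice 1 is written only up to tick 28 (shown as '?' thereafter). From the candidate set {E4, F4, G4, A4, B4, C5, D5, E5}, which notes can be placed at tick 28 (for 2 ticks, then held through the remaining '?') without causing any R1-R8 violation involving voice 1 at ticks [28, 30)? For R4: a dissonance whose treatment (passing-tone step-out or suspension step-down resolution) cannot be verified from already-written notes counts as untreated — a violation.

E4: legal
F4: violates R4,R7
G4: legal
A4: violates R4
B4: legal
C5: legal
D5: violates R4
E5: violates R2

{B4, C5, E4, G4}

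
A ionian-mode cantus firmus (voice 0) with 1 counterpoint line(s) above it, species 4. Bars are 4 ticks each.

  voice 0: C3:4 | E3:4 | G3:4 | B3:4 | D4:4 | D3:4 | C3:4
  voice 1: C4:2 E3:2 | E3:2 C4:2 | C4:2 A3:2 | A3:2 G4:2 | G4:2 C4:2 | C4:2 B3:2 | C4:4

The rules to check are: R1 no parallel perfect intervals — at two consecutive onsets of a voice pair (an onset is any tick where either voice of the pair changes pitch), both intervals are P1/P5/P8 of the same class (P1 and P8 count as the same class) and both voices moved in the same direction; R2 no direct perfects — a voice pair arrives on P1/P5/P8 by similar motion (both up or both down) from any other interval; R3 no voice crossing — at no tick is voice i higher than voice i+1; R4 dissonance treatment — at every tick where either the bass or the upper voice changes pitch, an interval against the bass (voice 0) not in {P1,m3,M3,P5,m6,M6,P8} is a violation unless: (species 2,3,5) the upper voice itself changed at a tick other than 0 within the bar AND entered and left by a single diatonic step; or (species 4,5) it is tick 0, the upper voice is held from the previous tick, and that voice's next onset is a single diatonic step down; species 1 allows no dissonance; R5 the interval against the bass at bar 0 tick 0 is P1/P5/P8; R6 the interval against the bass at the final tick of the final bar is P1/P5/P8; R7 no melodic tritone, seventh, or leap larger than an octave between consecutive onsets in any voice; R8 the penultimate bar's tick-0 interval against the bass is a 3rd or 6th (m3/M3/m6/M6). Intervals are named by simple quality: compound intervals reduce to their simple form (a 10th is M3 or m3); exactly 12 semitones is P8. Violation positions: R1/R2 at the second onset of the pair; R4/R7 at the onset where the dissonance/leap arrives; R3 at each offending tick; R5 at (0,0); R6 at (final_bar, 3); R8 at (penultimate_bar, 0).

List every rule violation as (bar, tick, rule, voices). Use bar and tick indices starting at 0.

bar 0: v0=C3 v1=C4 downbeat P8
bar 1: v0=E3 v1=E3 downbeat P1
bar 2: v0=G3 v1=C4 downbeat P4
bar 3: v0=B3 v1=A3 downbeat M2
bar 4: v0=D4 v1=G4 downbeat P4
bar 5: v0=D3 v1=C4 downbeat m7
bar 6: v0=C3 v1=C4 downbeat P8
  -> R4 @ bar 2 tick 0 v(0, 1): G3/C4 P4 untreated
  -> R4 @ bar 2 tick 2 v(0, 1): G3/A3 M2 untreated
  -> R3 @ bar 3 tick 0 v(0, 1): B3 above A3
  -> R4 @ bar 3 tick 0 v(0, 1): B3/A3 M2 untreated
  -> R3 @ bar 3 tick 1 v(0, 1): B3 above A3
  -> R7 @ bar 3 tick 2 v(1,): A3->G4 leap 10st
  -> R4 @ bar 4 tick 0 v(0, 1): D4/G4 P4 untreated
  -> R3 @ bar 4 tick 2 v(0, 1): D4 above C4
  -> R4 @ bar 4 tick 2 v(0, 1): D4/C4 M2 untreated
  -> R3 @ bar 4 tick 3 v(0, 1): D4 above C4
  -> R8 @ bar 5 tick 0 v(0, 1): penult m7 not 3rd/6th

(2, 0, R4, (0, 1))
(2, 2, R4, (0, 1))
(3, 0, R3, (0, 1))
(3, 0, R4, (0, 1))
(3, 1, R3, (0, 1))
(3, 2, R7, (1,))
(4, 0, R4, (0, 1))
(4, 2, R3, (0, 1))
(4, 2, R4, (0, 1))
(4, 3, R3, (0, 1))
(5, 0, R8, (0, 1))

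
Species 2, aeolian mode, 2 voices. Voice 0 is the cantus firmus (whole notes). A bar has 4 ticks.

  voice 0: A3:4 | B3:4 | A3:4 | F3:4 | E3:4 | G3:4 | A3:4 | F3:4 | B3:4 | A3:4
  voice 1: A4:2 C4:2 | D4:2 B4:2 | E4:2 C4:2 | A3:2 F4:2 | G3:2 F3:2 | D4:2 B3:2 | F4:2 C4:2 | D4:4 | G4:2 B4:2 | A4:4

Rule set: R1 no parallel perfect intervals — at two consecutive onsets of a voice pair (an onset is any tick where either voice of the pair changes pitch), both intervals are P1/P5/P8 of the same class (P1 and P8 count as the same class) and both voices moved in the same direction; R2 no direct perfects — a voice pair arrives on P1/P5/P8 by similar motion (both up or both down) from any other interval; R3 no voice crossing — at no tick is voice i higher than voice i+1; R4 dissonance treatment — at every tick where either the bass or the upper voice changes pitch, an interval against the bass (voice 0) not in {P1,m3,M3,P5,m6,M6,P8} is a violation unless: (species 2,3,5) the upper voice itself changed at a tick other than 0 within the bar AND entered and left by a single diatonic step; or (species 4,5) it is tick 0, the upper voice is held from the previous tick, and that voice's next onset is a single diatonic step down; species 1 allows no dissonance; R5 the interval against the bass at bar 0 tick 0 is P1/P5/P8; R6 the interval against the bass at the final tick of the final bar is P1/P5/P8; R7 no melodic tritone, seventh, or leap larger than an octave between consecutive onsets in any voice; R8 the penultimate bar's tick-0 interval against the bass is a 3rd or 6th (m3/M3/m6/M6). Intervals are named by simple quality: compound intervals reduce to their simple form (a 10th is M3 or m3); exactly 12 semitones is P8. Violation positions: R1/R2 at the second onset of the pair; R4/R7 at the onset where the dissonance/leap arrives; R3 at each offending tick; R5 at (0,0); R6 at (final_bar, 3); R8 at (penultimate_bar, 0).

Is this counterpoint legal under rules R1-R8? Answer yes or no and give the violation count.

No (7 violations)

bar 0: v0=A3 v1=A4 (P8)
bar 1: v0=B3 v1=D4 (m3)
bar 2: v0=A3 v1=E4 (P5)
bar 3: v0=F3 v1=A3 (M3)
bar 4: v0=E3 v1=G3 (m3)
bar 5: v0=G3 v1=D4 (P5)
bar 6: v0=A3 v1=F4 (m6)
bar 7: v0=F3 v1=D4 (M6)
bar 8: v0=B3 v1=G4 (m6)
bar 9: v0=A3 v1=A4 (P8)
  R2 @ bar2.0: B3/B4 P8 -> A3/E4 P5 similar
  R7 @ bar4.0: F4->G3 leap 10st
  R4 @ bar4.2: E3/F3 m2 untreated
  R2 @ bar5.0: E3/F3 m2 -> G3/D4 P5 similar
  R7 @ bar6.0: B3->F4 leap 6st
  R7 @ bar8.0: F3->B3 leap 6st
  R1 @ bar9.0: B3/B4 P8 -> A3/A4 P8 similar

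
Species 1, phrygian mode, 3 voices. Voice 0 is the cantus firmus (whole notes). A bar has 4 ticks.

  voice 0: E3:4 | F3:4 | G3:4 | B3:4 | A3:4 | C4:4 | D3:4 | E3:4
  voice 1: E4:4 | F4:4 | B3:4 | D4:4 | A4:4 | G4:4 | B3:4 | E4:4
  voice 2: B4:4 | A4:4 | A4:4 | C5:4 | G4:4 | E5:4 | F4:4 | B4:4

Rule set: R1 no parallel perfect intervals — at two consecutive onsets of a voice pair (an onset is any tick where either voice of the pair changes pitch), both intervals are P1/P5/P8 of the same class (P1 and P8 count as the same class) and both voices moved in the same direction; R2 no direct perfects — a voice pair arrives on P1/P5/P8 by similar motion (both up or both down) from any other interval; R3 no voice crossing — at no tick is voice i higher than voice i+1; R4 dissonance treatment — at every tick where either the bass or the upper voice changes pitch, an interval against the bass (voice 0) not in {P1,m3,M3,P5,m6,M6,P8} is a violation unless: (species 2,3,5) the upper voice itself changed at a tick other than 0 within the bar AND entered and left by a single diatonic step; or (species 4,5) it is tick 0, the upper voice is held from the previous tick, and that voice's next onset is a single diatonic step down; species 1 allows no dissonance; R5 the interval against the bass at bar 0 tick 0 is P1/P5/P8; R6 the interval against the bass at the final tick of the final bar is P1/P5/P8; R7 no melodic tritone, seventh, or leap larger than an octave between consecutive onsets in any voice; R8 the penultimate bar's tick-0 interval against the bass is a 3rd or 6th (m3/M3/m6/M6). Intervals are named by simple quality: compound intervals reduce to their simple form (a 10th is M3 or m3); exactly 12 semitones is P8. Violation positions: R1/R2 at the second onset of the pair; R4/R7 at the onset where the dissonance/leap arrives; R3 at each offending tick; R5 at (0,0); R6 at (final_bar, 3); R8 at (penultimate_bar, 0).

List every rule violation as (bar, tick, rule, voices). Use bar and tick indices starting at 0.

(1, 0, R1, (0, 1))
(2, 0, R4, (0, 2))
(2, 0, R7, (1,))
(3, 0, R4, (0, 2))
(4, 0, R3, (1, 2))
(4, 0, R4, (0, 2))
(4, 1, R3, (1, 2))
(4, 2, R3, (1, 2))
(4, 3, R3, (1, 2))
(6, 0, R7, (0,))
(6, 0, R7, (2,))
(7, 0, R2, (0, 1))
(7, 0, R2, (0, 2))
(7, 0, R2, (1, 2))
(7, 0, R7, (2,))

bar 0: v0=E3 v1=E4 v2=B4 downbeat P5
bar 1: v0=F3 v1=F4 v2=A4 downbeat M3
bar 2: v0=G3 v1=B3 v2=A4 downbeat M2
bar 3: v0=B3 v1=D4 v2=C5 downbeat m2
bar 4: v0=A3 v1=A4 v2=G4 downbeat m7
bar 5: v0=C4 v1=G4 v2=E5 downbeat M3
bar 6: v0=D3 v1=B3 v2=F4 downbeat m3
bar 7: v0=E3 v1=E4 v2=B4 downbeat P5
  -> R1 @ bar 1 tick 0 v(0, 1): E3/E4 P8 -> F3/F4 P8 similar
  -> R4 @ bar 2 tick 0 v(0, 2): G3/A4 M2 untreated
  -> R7 @ bar 2 tick 0 v(1,): F4->B3 leap 6st
  -> R4 @ bar 3 tick 0 v(0, 2): B3/C5 m2 untreated
  -> R3 @ bar 4 tick 0 v(1, 2): A4 above G4
  -> R4 @ bar 4 tick 0 v(0, 2): A3/G4 m7 untreated
  -> R3 @ bar 4 tick 1 v(1, 2): A4 above G4
  -> R3 @ bar 4 tick 2 v(1, 2): A4 above G4
  -> R3 @ bar 4 tick 3 v(1, 2): A4 above G4
  -> R7 @ bar 6 tick 0 v(0,): C4->D3 leap 10st
  -> R7 @ bar 6 tick 0 v(2,): E5->F4 leap 11st
  -> R2 @ bar 7 tick 0 v(0, 1): D3/B3 M6 -> E3/E4 P8 similar
  -> R2 @ bar 7 tick 0 v(0, 2): D3/F4 m3 -> E3/B4 P5 similar
  -> R2 @ bar 7 tick 0 v(1, 2): B3/F4 TT -> E4/B4 P5 similar
  -> R7 @ bar 7 tick 0 v(2,): F4->B4 leap 6st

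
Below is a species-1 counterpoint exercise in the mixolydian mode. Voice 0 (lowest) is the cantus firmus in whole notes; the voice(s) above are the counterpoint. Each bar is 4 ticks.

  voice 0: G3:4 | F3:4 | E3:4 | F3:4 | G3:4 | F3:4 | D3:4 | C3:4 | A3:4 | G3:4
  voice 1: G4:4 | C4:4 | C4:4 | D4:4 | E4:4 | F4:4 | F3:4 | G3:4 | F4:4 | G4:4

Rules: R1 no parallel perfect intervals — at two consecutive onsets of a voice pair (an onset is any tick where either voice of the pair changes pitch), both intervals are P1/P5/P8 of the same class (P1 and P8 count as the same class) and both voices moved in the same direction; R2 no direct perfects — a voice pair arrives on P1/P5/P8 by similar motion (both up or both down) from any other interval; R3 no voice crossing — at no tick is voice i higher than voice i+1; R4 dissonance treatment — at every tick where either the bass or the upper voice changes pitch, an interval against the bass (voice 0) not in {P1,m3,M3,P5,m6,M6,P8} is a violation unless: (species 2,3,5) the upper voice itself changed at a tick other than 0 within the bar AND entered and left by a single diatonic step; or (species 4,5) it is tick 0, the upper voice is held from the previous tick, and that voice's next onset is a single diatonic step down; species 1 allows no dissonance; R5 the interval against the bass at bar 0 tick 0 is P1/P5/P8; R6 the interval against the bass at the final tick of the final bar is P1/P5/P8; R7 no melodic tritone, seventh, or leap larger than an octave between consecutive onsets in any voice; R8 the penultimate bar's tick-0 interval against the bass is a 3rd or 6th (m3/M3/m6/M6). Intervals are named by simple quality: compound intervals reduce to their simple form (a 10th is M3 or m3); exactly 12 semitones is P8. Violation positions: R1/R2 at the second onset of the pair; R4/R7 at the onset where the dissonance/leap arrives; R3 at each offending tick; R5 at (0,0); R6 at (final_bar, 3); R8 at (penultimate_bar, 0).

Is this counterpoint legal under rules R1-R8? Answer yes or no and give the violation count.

No (2 violations)

bar 0: v0=G3 v1=G4 (P8)
bar 1: v0=F3 v1=C4 (P5)
bar 2: v0=E3 v1=C4 (m6)
bar 3: v0=F3 v1=D4 (M6)
bar 4: v0=G3 v1=E4 (M6)
bar 5: v0=F3 v1=F4 (P8)
bar 6: v0=D3 v1=F3 (m3)
bar 7: v0=C3 v1=G3 (P5)
bar 8: v0=A3 v1=F4 (m6)
bar 9: v0=G3 v1=G4 (P8)
  R2 @ bar1.0: G3/G4 P8 -> F3/C4 P5 similar
  R7 @ bar8.0: G3->F4 leap 10st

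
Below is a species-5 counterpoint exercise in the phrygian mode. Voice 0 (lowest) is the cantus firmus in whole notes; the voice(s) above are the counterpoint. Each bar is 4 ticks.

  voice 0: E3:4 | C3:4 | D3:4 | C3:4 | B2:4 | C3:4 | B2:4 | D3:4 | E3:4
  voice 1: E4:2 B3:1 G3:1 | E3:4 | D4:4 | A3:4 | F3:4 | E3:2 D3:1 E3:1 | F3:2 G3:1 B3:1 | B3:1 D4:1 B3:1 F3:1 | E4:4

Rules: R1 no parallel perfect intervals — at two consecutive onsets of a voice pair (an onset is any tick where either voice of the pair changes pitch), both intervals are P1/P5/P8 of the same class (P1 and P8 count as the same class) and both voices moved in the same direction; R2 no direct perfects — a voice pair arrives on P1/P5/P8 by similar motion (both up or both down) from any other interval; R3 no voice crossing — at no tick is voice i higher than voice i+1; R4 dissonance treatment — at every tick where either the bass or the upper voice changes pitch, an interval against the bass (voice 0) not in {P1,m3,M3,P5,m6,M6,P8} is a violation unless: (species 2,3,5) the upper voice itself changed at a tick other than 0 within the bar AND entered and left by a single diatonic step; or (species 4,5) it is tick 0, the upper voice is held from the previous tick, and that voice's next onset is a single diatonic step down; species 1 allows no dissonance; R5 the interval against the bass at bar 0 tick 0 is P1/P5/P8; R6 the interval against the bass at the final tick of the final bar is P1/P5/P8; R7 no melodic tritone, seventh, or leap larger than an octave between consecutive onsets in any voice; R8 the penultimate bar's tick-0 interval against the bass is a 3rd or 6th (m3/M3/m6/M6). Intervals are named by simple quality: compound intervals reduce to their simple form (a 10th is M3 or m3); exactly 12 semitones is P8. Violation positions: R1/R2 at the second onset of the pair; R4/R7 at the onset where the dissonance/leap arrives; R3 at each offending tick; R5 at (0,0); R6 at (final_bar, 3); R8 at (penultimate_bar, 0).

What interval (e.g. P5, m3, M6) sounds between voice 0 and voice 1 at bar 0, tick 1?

P8

voice 0=E3 voice 1=E4 -> P8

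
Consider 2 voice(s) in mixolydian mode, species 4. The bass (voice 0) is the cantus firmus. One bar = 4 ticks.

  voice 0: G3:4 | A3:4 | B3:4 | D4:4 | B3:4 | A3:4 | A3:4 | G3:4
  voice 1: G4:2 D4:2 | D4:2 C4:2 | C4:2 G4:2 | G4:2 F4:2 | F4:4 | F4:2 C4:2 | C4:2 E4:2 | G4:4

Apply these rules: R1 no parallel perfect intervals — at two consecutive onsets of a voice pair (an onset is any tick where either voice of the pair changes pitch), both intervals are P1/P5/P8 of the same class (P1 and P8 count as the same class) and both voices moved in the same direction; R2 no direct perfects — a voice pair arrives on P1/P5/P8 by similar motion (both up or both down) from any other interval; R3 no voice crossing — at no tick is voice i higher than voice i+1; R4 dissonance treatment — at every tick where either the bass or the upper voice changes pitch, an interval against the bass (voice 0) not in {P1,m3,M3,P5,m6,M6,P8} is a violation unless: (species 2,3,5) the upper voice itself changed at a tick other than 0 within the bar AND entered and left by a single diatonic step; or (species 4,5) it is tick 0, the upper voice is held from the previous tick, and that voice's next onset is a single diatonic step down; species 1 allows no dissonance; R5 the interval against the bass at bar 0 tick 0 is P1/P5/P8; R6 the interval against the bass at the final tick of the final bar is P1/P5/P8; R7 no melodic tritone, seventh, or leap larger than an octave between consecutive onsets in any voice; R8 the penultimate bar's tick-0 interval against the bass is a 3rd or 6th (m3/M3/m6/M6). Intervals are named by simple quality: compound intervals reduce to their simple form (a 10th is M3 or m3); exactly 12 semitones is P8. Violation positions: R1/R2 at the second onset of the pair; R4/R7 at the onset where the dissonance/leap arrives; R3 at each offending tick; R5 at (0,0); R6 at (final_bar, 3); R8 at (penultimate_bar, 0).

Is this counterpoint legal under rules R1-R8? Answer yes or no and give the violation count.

bar 0: v0=G3 v1=G4 (P8)
bar 1: v0=A3 v1=D4 (P4)
bar 2: v0=B3 v1=C4 (m2)
bar 3: v0=D4 v1=G4 (P4)
bar 4: v0=B3 v1=F4 (TT)
bar 5: v0=A3 v1=F4 (m6)
bar 6: v0=A3 v1=C4 (m3)
bar 7: v0=G3 v1=G4 (P8)
  R4 @ bar2.0: B3/C4 m2 untreated
  R4 @ bar4.0: B3/F4 TT untreated

No (2 violations)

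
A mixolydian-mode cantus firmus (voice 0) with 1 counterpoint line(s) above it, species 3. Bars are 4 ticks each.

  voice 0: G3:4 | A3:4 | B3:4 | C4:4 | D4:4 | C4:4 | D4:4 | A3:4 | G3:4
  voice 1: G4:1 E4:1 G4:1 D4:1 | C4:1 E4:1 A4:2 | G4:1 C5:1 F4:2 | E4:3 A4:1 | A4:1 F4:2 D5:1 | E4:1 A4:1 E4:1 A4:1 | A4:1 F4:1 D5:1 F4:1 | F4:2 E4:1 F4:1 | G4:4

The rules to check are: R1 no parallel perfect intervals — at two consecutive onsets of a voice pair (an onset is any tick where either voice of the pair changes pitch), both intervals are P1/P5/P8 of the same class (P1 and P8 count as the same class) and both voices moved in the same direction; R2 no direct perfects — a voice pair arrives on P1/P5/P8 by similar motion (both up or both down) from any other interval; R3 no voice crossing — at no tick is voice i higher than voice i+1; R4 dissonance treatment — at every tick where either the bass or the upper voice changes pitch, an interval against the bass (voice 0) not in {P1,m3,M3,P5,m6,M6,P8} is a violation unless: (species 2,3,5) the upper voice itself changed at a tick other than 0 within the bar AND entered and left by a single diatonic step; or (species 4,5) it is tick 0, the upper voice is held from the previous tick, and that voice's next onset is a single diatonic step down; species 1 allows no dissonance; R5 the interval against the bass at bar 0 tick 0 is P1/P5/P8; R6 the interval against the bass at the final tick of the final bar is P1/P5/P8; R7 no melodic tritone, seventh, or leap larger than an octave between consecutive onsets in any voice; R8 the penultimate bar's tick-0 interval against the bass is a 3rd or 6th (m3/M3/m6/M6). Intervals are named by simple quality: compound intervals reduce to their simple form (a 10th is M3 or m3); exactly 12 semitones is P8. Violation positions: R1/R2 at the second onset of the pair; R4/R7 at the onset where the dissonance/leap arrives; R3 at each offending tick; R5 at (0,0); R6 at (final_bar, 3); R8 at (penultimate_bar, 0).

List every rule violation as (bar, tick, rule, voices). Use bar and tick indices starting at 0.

bar 0: v0=G3 v1=G4 downbeat P8
bar 1: v0=A3 v1=C4 downbeat m3
bar 2: v0=B3 v1=G4 downbeat m6
bar 3: v0=C4 v1=E4 downbeat M3
bar 4: v0=D4 v1=A4 downbeat P5
bar 5: v0=C4 v1=E4 downbeat M3
bar 6: v0=D4 v1=A4 downbeat P5
bar 7: v0=A3 v1=F4 downbeat m6
bar 8: v0=G3 v1=G4 downbeat P8
  -> R4 @ bar 2 tick 1 v(0, 1): B3/C5 m2 untreated
  -> R4 @ bar 2 tick 2 v(0, 1): B3/F4 TT untreated
  -> R7 @ bar 5 tick 0 v(1,): D5->E4 leap 10st

(2, 1, R4, (0, 1))
(2, 2, R4, (0, 1))
(5, 0, R7, (1,))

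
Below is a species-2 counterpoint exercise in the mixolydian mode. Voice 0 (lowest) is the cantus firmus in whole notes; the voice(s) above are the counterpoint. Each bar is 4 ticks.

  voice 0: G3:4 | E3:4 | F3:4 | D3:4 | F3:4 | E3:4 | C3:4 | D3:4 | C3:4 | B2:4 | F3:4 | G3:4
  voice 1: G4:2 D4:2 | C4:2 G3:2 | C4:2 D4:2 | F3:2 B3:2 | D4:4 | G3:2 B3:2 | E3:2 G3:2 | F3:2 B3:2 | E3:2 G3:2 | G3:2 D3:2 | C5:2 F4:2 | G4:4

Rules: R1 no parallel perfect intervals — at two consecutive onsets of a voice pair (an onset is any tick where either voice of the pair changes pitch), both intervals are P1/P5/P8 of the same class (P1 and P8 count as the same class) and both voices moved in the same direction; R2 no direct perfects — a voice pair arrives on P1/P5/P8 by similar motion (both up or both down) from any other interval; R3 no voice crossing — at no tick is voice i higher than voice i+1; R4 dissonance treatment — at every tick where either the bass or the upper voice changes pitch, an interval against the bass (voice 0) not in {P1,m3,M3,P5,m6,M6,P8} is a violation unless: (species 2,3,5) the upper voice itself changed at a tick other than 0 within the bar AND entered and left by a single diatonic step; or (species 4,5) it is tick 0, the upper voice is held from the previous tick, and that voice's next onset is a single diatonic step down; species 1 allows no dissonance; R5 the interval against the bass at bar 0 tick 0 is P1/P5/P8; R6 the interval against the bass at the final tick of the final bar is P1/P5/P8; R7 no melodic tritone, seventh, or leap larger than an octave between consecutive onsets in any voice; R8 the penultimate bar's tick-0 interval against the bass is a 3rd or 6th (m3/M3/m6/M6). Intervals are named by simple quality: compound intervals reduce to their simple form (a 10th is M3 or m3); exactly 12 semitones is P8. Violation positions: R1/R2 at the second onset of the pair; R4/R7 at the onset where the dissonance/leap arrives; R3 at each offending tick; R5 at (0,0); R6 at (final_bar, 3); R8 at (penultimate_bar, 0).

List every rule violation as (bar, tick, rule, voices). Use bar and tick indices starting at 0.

(2, 0, R2, (0, 1))
(3, 2, R7, (1,))
(7, 2, R7, (1,))
(10, 0, R2, (0, 1))
(10, 0, R7, (0,))
(10, 0, R7, (1,))
(10, 0, R8, (0, 1))
(11, 0, R1, (0, 1))

bar 0: v0=G3 v1=G4 downbeat P8
bar 1: v0=E3 v1=C4 downbeat m6
bar 2: v0=F3 v1=C4 downbeat P5
bar 3: v0=D3 v1=F3 downbeat m3
bar 4: v0=F3 v1=D4 downbeat M6
bar 5: v0=E3 v1=G3 downbeat m3
bar 6: v0=C3 v1=E3 downbeat M3
bar 7: v0=D3 v1=F3 downbeat m3
bar 8: v0=C3 v1=E3 downbeat M3
bar 9: v0=B2 v1=G3 downbeat m6
bar 10: v0=F3 v1=C5 downbeat P5
bar 11: v0=G3 v1=G4 downbeat P8
  -> R2 @ bar 2 tick 0 v(0, 1): E3/G3 m3 -> F3/C4 P5 similar
  -> R7 @ bar 3 tick 2 v(1,): F3->B3 leap 6st
  -> R7 @ bar 7 tick 2 v(1,): F3->B3 leap 6st
  -> R2 @ bar 10 tick 0 v(0, 1): B2/D3 m3 -> F3/C5 P5 similar
  -> R7 @ bar 10 tick 0 v(0,): B2->F3 leap 6st
  -> R7 @ bar 10 tick 0 v(1,): D3->C5 leap 22st
  -> R8 @ bar 10 tick 0 v(0, 1): penult P5 not 3rd/6th
  -> R1 @ bar 11 tick 0 v(0, 1): F3/F4 P8 -> G3/G4 P8 similar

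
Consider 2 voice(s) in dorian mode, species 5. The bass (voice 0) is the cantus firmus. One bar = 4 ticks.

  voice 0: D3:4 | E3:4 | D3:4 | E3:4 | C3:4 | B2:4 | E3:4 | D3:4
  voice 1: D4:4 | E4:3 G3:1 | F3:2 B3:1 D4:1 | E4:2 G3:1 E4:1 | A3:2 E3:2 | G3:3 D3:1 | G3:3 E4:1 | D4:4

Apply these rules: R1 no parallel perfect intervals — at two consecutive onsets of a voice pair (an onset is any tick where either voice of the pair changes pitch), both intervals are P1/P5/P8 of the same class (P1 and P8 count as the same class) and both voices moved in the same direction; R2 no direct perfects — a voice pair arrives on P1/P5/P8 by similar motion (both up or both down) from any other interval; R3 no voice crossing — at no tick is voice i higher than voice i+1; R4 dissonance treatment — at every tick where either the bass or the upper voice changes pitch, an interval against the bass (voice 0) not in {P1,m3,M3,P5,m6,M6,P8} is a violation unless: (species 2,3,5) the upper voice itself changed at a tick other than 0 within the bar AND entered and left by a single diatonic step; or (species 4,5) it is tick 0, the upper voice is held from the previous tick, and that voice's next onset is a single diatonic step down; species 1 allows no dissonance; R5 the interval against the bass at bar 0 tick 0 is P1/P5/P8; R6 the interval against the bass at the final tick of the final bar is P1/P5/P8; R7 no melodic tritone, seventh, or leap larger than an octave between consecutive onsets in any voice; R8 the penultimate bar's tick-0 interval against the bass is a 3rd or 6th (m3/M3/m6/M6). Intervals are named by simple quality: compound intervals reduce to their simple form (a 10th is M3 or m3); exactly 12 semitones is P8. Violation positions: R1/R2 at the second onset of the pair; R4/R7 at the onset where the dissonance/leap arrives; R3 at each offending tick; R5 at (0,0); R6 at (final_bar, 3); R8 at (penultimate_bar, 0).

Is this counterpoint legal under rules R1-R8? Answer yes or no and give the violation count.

No (4 violations)

bar 0: v0=D3 v1=D4 (P8)
bar 1: v0=E3 v1=E4 (P8)
bar 2: v0=D3 v1=F3 (m3)
bar 3: v0=E3 v1=E4 (P8)
bar 4: v0=C3 v1=A3 (M6)
bar 5: v0=B2 v1=G3 (m6)
bar 6: v0=E3 v1=G3 (m3)
bar 7: v0=D3 v1=D4 (P8)
  R1 @ bar1.0: D3/D4 P8 -> E3/E4 P8 similar
  R7 @ bar2.2: F3->B3 leap 6st
  R1 @ bar3.0: D3/D4 P8 -> E3/E4 P8 similar
  R1 @ bar7.0: E3/E4 P8 -> D3/D4 P8 similar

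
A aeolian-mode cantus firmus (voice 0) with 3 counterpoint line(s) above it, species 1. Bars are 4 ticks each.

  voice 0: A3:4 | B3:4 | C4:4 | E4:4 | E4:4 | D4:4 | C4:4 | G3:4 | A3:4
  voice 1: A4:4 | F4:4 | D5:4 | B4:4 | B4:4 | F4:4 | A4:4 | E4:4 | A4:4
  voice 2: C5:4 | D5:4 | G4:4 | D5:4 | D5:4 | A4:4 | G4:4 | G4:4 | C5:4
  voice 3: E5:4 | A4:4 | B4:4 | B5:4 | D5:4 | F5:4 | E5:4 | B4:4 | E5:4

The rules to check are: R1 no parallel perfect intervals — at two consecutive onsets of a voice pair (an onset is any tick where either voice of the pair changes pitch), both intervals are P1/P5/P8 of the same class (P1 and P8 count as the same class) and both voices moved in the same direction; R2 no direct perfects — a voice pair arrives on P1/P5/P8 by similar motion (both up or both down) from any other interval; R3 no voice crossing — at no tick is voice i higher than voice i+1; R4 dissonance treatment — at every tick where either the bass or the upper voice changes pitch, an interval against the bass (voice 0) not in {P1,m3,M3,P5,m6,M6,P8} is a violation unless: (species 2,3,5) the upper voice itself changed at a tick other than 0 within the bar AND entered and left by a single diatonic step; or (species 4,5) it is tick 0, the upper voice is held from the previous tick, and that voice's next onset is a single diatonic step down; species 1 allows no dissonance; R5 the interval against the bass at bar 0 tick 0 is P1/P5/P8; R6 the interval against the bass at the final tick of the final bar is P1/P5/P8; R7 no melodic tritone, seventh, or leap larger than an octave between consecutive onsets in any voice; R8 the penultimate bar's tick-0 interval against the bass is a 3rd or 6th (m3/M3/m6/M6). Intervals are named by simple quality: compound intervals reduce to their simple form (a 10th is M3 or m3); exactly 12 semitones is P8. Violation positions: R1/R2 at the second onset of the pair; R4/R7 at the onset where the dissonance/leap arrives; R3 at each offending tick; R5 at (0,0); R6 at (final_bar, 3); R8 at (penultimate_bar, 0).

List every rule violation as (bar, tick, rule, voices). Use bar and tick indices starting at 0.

bar 0: v0=A3 v1=A4 v2=C5 v3=E5 downbeat P5
bar 1: v0=B3 v1=F4 v2=D5 v3=A4 downbeat m7
bar 2: v0=C4 v1=D5 v2=G4 v3=B4 downbeat M7
bar 3: v0=E4 v1=B4 v2=D5 v3=B5 downbeat P5
bar 4: v0=E4 v1=B4 v2=D5 v3=D5 downbeat m7
bar 5: v0=D4 v1=F4 v2=A4 v3=F5 downbeat m3
bar 6: v0=C4 v1=A4 v2=G4 v3=E5 downbeat M3
bar 7: v0=G3 v1=E4 v2=G4 v3=B4 downbeat M3
bar 8: v0=A3 v1=A4 v2=C5 v3=E5 downbeat P5
  -> R5 @ bar 0 tick 0 v(0, 2): opens on m3
  -> R3 @ bar 1 tick 0 v(2, 3): D5 above A4
  -> R4 @ bar 1 tick 0 v(0, 1): B3/F4 TT untreated
  -> R4 @ bar 1 tick 0 v(0, 3): B3/A4 m7 untreated
  -> R3 @ bar 1 tick 1 v(2, 3): D5 above A4
  -> R3 @ bar 1 tick 2 v(2, 3): D5 above A4
  -> R3 @ bar 1 tick 3 v(2, 3): D5 above A4
  -> R3 @ bar 2 tick 0 v(1, 2): D5 above G4
  -> R4 @ bar 2 tick 0 v(0, 1): C4/D5 M2 untreated
  -> R4 @ bar 2 tick 0 v(0, 3): C4/B4 M7 untreated
  -> R3 @ bar 2 tick 1 v(1, 2): D5 above G4
  -> R3 @ bar 2 tick 2 v(1, 2): D5 above G4
  -> R3 @ bar 2 tick 3 v(1, 2): D5 above G4
  -> R2 @ bar 3 tick 0 v(0, 3): C4/B4 M7 -> E4/B5 P5 similar
  -> R4 @ bar 3 tick 0 v(0, 2): E4/D5 m7 untreated
  -> R4 @ bar 4 tick 0 v(0, 3): E4/D5 m7 untreated
  -> R2 @ bar 5 tick 0 v(0, 2): E4/D5 m7 -> D4/A4 P5 similar
  -> R7 @ bar 5 tick 0 v(1,): B4->F4 leap 6st
  -> R1 @ bar 6 tick 0 v(0, 2): D4/A4 P5 -> C4/G4 P5 similar
  -> R3 @ bar 6 tick 0 v(1, 2): A4 above G4
  -> R3 @ bar 6 tick 1 v(1, 2): A4 above G4
  -> R3 @ bar 6 tick 2 v(1, 2): A4 above G4
  -> R3 @ bar 6 tick 3 v(1, 2): A4 above G4
  -> R1 @ bar 7 tick 0 v(1, 3): A4/E5 P5 -> E4/B4 P5 similar
  -> R8 @ bar 7 tick 0 v(0, 2): penult P8 not 3rd/6th
  -> R1 @ bar 8 tick 0 v(1, 3): E4/B4 P5 -> A4/E5 P5 similar
  -> R2 @ bar 8 tick 0 v(0, 1): G3/E4 M6 -> A3/A4 P8 similar
  -> R2 @ bar 8 tick 0 v(0, 3): G3/B4 M3 -> A3/E5 P5 similar
  -> R6 @ bar 8 tick 3 v(0, 2): closes on m3

(0, 0, R5, (0, 2))
(1, 0, R3, (2, 3))
(1, 0, R4, (0, 1))
(1, 0, R4, (0, 3))
(1, 1, R3, (2, 3))
(1, 2, R3, (2, 3))
(1, 3, R3, (2, 3))
(2, 0, R3, (1, 2))
(2, 0, R4, (0, 1))
(2, 0, R4, (0, 3))
(2, 1, R3, (1, 2))
(2, 2, R3, (1, 2))
(2, 3, R3, (1, 2))
(3, 0, R2, (0, 3))
(3, 0, R4, (0, 2))
(4, 0, R4, (0, 3))
(5, 0, R2, (0, 2))
(5, 0, R7, (1,))
(6, 0, R1, (0, 2))
(6, 0, R3, (1, 2))
(6, 1, R3, (1, 2))
(6, 2, R3, (1, 2))
(6, 3, R3, (1, 2))
(7, 0, R1, (1, 3))
(7, 0, R8, (0, 2))
(8, 0, R1, (1, 3))
(8, 0, R2, (0, 1))
(8, 0, R2, (0, 3))
(8, 3, R6, (0, 2))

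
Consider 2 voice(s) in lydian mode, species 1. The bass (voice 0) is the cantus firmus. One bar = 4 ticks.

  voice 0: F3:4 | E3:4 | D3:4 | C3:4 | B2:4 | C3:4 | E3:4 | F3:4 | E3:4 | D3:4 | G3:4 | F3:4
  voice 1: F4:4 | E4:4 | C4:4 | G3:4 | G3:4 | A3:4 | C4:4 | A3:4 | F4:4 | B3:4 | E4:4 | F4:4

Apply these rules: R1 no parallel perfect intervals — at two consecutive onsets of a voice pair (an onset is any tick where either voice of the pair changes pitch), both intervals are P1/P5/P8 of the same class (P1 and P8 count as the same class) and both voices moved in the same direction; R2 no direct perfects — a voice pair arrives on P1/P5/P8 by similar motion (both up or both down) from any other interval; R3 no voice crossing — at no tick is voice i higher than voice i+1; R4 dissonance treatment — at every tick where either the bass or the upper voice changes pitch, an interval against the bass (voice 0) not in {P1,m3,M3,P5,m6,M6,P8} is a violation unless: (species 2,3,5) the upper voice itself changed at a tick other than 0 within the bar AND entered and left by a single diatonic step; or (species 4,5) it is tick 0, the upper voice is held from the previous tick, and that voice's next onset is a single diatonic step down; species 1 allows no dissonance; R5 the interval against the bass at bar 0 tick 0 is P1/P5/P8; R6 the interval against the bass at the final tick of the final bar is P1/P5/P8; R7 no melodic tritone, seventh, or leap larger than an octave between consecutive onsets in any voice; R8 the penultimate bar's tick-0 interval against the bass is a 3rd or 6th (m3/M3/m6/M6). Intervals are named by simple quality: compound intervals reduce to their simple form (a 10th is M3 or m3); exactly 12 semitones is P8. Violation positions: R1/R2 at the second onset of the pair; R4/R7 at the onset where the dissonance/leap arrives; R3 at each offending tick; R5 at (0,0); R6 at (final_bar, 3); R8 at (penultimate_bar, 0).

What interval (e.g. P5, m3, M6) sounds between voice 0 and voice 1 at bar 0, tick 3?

voice 0=F3 voice 1=F4 -> P8

P8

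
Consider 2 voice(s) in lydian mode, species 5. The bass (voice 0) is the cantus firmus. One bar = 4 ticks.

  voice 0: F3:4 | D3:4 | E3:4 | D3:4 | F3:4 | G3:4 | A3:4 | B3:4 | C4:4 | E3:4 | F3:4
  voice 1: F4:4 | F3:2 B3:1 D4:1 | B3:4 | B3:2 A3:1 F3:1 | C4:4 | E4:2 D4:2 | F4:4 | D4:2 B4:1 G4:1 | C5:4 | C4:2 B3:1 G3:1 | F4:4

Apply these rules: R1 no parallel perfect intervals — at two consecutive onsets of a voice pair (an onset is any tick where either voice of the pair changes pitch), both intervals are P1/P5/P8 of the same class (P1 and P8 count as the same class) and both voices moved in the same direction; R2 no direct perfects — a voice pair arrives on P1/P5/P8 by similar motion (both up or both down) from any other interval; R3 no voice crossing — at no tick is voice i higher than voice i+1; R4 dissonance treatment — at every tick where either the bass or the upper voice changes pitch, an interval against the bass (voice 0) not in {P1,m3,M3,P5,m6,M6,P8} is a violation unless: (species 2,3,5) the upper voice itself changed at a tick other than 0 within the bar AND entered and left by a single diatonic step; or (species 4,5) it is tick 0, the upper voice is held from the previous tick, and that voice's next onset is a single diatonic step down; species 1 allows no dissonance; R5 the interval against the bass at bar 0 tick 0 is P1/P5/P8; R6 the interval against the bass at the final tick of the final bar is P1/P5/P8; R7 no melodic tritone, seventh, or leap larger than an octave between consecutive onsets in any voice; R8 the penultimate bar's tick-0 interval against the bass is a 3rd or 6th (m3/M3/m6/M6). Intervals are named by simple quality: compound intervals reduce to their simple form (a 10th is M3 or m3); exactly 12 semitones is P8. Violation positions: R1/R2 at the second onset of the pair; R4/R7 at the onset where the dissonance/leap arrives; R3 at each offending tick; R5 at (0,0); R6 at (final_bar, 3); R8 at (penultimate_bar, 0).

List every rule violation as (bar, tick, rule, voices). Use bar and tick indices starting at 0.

(1, 2, R7, (1,))
(4, 0, R2, (0, 1))
(8, 0, R2, (0, 1))
(10, 0, R2, (0, 1))
(10, 0, R7, (1,))

bar 0: v0=F3 v1=F4 downbeat P8
bar 1: v0=D3 v1=F3 downbeat m3
bar 2: v0=E3 v1=B3 downbeat P5
bar 3: v0=D3 v1=B3 downbeat M6
bar 4: v0=F3 v1=C4 downbeat P5
bar 5: v0=G3 v1=E4 downbeat M6
bar 6: v0=A3 v1=F4 downbeat m6
bar 7: v0=B3 v1=D4 downbeat m3
bar 8: v0=C4 v1=C5 downbeat P8
bar 9: v0=E3 v1=C4 downbeat m6
bar 10: v0=F3 v1=F4 downbeat P8
  -> R7 @ bar 1 tick 2 v(1,): F3->B3 leap 6st
  -> R2 @ bar 4 tick 0 v(0, 1): D3/F3 m3 -> F3/C4 P5 similar
  -> R2 @ bar 8 tick 0 v(0, 1): B3/G4 m6 -> C4/C5 P8 similar
  -> R2 @ bar 10 tick 0 v(0, 1): E3/G3 m3 -> F3/F4 P8 similar
  -> R7 @ bar 10 tick 0 v(1,): G3->F4 leap 10st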